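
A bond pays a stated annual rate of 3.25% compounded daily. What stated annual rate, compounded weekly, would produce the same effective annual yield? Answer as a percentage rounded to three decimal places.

EAR = (1 + 0.0325/365)^365 − 1 = 0.033032.
Solve (1 + r/52)^52 = 1.033032: r/52 = 1.033032^(1/52) − 1 = 0.000625, so r = 0.032509 = 3.251%.

3.251%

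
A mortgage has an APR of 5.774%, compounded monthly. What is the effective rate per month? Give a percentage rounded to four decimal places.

With a nominal annual rate compounded monthly, the periodic rate is the nominal rate divided by 12.
i = 0.05774 / 12 = 0.0048117 = 0.4812%.

0.4812%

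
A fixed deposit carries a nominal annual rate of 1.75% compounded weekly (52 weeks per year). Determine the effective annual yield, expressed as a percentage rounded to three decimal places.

1.765%

EAR = (1 + 0.0175/52)^52 − 1.
= 1.017651 − 1 = 1.765%.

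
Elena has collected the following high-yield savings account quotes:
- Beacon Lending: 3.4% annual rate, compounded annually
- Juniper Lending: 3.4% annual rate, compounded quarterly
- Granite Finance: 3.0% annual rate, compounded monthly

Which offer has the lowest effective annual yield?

Beacon Lending: compounded annually, EAR = 3.400%
Juniper Lending: (1 + 0.034/4)^4 − 1 = 3.444%
Granite Finance: (1 + 0.030/12)^12 − 1 = 3.042%
The lowest effective annual rate is Granite Finance at 3.042%.

Granite Finance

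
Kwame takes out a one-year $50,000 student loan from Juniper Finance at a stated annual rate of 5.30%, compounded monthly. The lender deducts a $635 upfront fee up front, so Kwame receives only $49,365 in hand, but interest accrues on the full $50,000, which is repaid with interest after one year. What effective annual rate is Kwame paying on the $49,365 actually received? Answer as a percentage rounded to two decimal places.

Amount owed after one year: 50,000 × (1 + 0.0530/12)^12 = 50,000 × 1.054307 = $52,715.33.
Effective rate on net proceeds: 52,715.33 / 49,365 − 1 = 0.067869 = 6.79%.

6.79%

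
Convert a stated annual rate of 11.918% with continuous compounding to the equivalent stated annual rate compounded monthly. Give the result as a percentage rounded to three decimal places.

11.977%

EAR under continuous compounding: e^0.11918 − 1 = 0.126573.
Solve (1 + r/12)^12 = 1.126573: r/12 = 1.126573^(1/12) − 1 = 0.009981, so r = 0.119774 = 11.977%.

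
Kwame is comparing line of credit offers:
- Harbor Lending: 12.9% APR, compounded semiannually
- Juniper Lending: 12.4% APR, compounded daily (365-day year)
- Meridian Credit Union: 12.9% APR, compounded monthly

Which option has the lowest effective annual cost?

Juniper Lending

Harbor Lending: (1 + 0.129/2)^2 − 1 = 13.316%
Juniper Lending: (1 + 0.124/365)^365 − 1 = 13.199%
Meridian Credit Union: (1 + 0.129/12)^12 − 1 = 13.691%
The lowest effective annual rate is Juniper Lending at 13.199%.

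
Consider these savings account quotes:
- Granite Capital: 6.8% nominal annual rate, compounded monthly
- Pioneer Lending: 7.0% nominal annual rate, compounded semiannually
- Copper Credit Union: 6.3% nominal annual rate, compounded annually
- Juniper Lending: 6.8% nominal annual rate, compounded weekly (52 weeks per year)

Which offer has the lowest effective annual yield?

Copper Credit Union

Granite Capital: (1 + 0.068/12)^12 − 1 = 7.016%
Pioneer Lending: (1 + 0.070/2)^2 − 1 = 7.122%
Copper Credit Union: compounded annually, EAR = 6.300%
Juniper Lending: (1 + 0.068/52)^52 − 1 = 7.032%
The lowest effective annual rate is Copper Credit Union at 6.300%.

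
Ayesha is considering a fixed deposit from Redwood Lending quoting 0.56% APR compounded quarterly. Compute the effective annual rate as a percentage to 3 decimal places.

EAR = (1 + 0.0056/4)^4 − 1.
= (1 + 0.001400)^4 − 1 = 1.005612 − 1 = 0.561%.

0.561%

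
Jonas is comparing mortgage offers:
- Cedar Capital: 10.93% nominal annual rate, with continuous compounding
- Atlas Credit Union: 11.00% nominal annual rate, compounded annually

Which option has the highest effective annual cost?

Cedar Capital

Cedar Capital: e^0.1093 − 1 = 11.550%
Atlas Credit Union: compounded annually, EAR = 11.000%
The highest effective annual rate is Cedar Capital at 11.550%.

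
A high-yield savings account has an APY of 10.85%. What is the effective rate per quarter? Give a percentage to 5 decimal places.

The per-quarter rate i satisfies (1 + i)^4 = 1 + 0.1085.
i = 1.1085^(1/4) − 1 = 0.0260864 = 2.60864%.

2.60864%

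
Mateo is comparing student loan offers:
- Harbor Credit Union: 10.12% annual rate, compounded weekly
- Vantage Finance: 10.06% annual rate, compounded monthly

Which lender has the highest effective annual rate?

Harbor Credit Union: (1 + 0.1012/52)^52 − 1 = 10.639%
Vantage Finance: (1 + 0.1006/12)^12 − 1 = 10.537%
The highest effective annual rate is Harbor Credit Union at 10.639%.

Harbor Credit Union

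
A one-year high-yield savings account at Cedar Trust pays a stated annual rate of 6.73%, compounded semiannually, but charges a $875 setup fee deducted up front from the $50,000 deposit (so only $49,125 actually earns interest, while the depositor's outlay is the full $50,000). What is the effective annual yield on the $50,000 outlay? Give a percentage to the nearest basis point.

4.97%

Value after one year: 49,125 × (1 + 0.0673/2)^2 = 49,125 × 1.068432 = $52,486.74.
Effective yield on the $50,000 outlay: 52,486.74 / 50,000 − 1 = 0.049735 = 4.97%.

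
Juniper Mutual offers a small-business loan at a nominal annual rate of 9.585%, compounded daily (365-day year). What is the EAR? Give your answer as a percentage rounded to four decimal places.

EAR = (1 + 0.09585/365)^365 − 1.
= (1 + 0.000263)^365 − 1 = 1.100580 − 1 = 10.0580%.

10.0580%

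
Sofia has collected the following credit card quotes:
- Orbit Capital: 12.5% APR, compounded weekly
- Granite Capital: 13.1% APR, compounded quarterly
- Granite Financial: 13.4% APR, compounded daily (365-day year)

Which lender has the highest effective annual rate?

Granite Financial

Orbit Capital: (1 + 0.125/52)^52 − 1 = 13.298%
Granite Capital: (1 + 0.131/4)^4 − 1 = 13.758%
Granite Financial: (1 + 0.134/365)^365 − 1 = 14.336%
The highest effective annual rate is Granite Financial at 14.336%.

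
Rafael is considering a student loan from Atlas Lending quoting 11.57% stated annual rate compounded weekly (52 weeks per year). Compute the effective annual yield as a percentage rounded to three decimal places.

12.251%

EAR = (1 + 0.1157/52)^52 − 1.
= (1 + 0.002225)^52 − 1 = 1.122515 − 1 = 12.251%.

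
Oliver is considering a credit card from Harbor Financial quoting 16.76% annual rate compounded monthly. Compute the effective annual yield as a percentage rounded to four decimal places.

EAR = (1 + 0.1676/12)^12 − 1.
= (1 + 0.013967)^12 − 1 = 1.181093 − 1 = 18.1093%.

18.1093%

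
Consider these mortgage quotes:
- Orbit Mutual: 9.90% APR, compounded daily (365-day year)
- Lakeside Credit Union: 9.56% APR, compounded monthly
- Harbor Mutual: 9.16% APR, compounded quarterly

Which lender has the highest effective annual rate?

Orbit Mutual: (1 + 0.0990/365)^365 − 1 = 10.405%
Lakeside Credit Union: (1 + 0.0956/12)^12 − 1 = 9.990%
Harbor Mutual: (1 + 0.0916/4)^4 − 1 = 9.479%
The highest effective annual rate is Orbit Mutual at 10.405%.

Orbit Mutual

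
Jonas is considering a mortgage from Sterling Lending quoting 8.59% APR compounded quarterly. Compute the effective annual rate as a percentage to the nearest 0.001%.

8.871%

EAR = (1 + 0.0859/4)^4 − 1.
= (1 + 0.021475)^4 − 1 = 1.088707 − 1 = 8.871%.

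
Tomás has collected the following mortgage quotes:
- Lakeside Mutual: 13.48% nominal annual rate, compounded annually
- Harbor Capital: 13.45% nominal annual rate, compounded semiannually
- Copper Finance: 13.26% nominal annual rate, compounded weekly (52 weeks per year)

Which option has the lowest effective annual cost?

Lakeside Mutual

Lakeside Mutual: compounded annually, EAR = 13.480%
Harbor Capital: (1 + 0.1345/2)^2 − 1 = 13.902%
Copper Finance: (1 + 0.1326/52)^52 − 1 = 14.160%
The lowest effective annual rate is Lakeside Mutual at 13.480%.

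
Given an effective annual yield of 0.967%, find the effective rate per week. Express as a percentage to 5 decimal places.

The per-week rate i satisfies (1 + i)^52 = 1 + 0.00967.
i = 1.00967^(1/52) − 1 = 0.0001851 = 0.01851%.

0.01851%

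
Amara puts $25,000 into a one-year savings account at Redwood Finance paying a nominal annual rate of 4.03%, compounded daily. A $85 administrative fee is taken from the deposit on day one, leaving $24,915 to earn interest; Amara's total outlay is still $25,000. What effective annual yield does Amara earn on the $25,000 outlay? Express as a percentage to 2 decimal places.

3.76%

Value after one year: 24,915 × (1 + 0.0403/365)^365 = 24,915 × 1.041121 = $25,939.52.
Effective yield on the $25,000 outlay: 25,939.52 / 25,000 − 1 = 0.037581 = 3.76%.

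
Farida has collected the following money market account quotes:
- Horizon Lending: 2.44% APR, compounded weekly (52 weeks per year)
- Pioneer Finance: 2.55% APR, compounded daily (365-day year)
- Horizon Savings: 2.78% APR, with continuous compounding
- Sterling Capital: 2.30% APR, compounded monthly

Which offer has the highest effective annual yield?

Horizon Lending: (1 + 0.0244/52)^52 − 1 = 2.469%
Pioneer Finance: (1 + 0.0255/365)^365 − 1 = 2.583%
Horizon Savings: e^0.0278 − 1 = 2.819%
Sterling Capital: (1 + 0.0230/12)^12 − 1 = 2.324%
The highest effective annual rate is Horizon Savings at 2.819%.

Horizon Savings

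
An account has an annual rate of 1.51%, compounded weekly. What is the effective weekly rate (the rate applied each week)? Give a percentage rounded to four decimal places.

0.0290%

With a nominal annual rate compounded weekly, the periodic rate is the nominal rate divided by 52.
i = 0.0151 / 52 = 0.0002904 = 0.0290%.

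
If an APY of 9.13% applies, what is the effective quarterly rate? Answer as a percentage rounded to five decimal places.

The per-quarter rate i satisfies (1 + i)^4 = 1 + 0.0913.
i = 1.0913^(1/4) − 1 = 0.0220827 = 2.20827%.

2.20827%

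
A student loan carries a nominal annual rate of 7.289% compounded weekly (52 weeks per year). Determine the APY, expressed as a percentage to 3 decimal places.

7.556%

EAR = (1 + 0.07289/52)^52 − 1.
= (1 + 0.001402)^52 − 1 = 1.075557 − 1 = 7.556%.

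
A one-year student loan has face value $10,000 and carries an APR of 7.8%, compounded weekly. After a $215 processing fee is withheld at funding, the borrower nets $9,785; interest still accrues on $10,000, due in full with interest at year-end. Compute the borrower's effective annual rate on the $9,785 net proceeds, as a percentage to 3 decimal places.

Amount owed after one year: 10,000 × (1 + 0.078/52)^52 = 10,000 × 1.081059 = $10,810.59.
Effective rate on net proceeds: 10,810.59 / 9,785 − 1 = 0.104813 = 10.481%.

10.481%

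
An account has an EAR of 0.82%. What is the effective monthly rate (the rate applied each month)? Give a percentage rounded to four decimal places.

0.0681%

The per-month rate i satisfies (1 + i)^12 = 1 + 0.0082.
i = 1.0082^(1/12) − 1 = 0.0006808 = 0.0681%.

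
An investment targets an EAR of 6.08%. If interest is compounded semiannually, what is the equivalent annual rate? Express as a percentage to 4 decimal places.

5.9903%

(1 + r/2)^2 − 1 = 0.0608, so 1 + r/2 = 1.0608^(1/2).
r/2 = 0.029951, so r = 0.059903 = 5.9903%.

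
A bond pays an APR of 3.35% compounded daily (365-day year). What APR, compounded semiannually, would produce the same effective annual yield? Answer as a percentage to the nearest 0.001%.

EAR = (1 + 0.0335/365)^365 − 1 = 0.034066.
Solve (1 + r/2)^2 = 1.034066: r/2 = 1.034066^(1/2) − 1 = 0.016890, so r = 0.033781 = 3.378%.

3.378%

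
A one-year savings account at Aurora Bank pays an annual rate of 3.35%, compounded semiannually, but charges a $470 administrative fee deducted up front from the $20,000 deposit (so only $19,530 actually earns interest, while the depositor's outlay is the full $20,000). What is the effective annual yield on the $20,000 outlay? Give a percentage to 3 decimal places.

Value after one year: 19,530 × (1 + 0.0335/2)^2 = 19,530 × 1.033781 = $20,189.73.
Effective yield on the $20,000 outlay: 20,189.73 / 20,000 − 1 = 0.009487 = 0.949%.

0.949%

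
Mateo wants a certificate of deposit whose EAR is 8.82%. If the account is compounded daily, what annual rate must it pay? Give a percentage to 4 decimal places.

(1 + r/365)^365 − 1 = 0.0882, so 1 + r/365 = 1.0882^(1/365).
r/365 = 0.000232, so r = 0.084535 = 8.4535%.

8.4535%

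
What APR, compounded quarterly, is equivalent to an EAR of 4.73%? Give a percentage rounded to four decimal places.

(1 + r/4)^4 − 1 = 0.0473, so 1 + r/4 = 1.0473^(1/4).
r/4 = 0.011621, so r = 0.046483 = 4.6483%.

4.6483%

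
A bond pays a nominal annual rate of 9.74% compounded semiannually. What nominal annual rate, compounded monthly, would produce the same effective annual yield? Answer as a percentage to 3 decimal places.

9.548%

EAR = (1 + 0.0974/2)^2 − 1 = 0.099772.
Solve (1 + r/12)^12 = 1.099772: r/12 = 1.099772^(1/12) − 1 = 0.007957, so r = 0.095480 = 9.548%.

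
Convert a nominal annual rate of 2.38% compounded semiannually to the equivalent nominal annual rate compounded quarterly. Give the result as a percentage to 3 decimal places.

EAR = (1 + 0.0238/2)^2 − 1 = 0.023942.
Solve (1 + r/4)^4 = 1.023942: r/4 = 1.023942^(1/4) − 1 = 0.005932, so r = 0.023730 = 2.373%.

2.373%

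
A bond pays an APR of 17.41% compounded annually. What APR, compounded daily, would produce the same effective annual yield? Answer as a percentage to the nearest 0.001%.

Compounded annually, EAR = nominal = 0.174100.
Solve (1 + r/365)^365 = 1.174100: r/365 = 1.174100^(1/365) − 1 = 0.000440, so r = 0.160537 = 16.054%.

16.054%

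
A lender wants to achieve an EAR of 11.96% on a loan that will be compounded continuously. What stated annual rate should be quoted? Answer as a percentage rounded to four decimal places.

11.2971%

Continuous: nominal r satisfies e^r − 1 = 0.1196.
r = ln(1 + 0.1196) = ln(1.1196) = 0.112971 = 11.2971%.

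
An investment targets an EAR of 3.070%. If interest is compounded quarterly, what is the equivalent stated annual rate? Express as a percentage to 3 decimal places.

(1 + r/4)^4 − 1 = 0.03070, so 1 + r/4 = 1.03070^(1/4).
r/4 = 0.007588, so r = 0.030353 = 3.035%.

3.035%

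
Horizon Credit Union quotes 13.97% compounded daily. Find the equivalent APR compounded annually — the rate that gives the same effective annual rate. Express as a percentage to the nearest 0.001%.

14.990%

EAR = (1 + 0.1397/365)^365 − 1 = 0.149898.
Compounded annually, the equivalent nominal rate is the EAR itself: 14.990%.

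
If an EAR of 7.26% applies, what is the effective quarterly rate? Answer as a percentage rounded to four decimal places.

1.7676%

The per-quarter rate i satisfies (1 + i)^4 = 1 + 0.0726.
i = 1.0726^(1/4) − 1 = 0.0176758 = 1.7676%.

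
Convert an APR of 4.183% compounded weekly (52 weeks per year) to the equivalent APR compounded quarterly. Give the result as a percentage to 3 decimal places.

EAR = (1 + 0.04183/52)^52 − 1 = 0.042700.
Solve (1 + r/4)^4 = 1.042700: r/4 = 1.042700^(1/4) − 1 = 0.010508, so r = 0.042032 = 4.203%.

4.203%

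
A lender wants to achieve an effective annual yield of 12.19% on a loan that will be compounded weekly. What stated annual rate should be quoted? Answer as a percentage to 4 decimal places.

11.5151%

(1 + r/52)^52 − 1 = 0.1219, so 1 + r/52 = 1.1219^(1/52).
r/52 = 0.002214, so r = 0.115151 = 11.5151%.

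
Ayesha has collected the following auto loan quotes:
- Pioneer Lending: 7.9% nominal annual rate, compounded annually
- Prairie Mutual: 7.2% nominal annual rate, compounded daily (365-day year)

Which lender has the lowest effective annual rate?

Pioneer Lending: compounded annually, EAR = 7.900%
Prairie Mutual: (1 + 0.072/365)^365 − 1 = 7.465%
The lowest effective annual rate is Prairie Mutual at 7.465%.

Prairie Mutual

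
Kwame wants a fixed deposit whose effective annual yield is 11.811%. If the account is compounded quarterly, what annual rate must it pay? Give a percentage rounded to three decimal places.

(1 + r/4)^4 − 1 = 0.11811, so 1 + r/4 = 1.11811^(1/4).
r/4 = 0.028303, so r = 0.113212 = 11.321%.

11.321%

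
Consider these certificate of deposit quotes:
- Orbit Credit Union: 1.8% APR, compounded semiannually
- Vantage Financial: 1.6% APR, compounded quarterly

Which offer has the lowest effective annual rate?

Vantage Financial

Orbit Credit Union: (1 + 0.018/2)^2 − 1 = 1.808%
Vantage Financial: (1 + 0.016/4)^4 − 1 = 1.610%
The lowest effective annual rate is Vantage Financial at 1.610%.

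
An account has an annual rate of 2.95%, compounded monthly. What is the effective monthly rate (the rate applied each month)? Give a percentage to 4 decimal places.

0.2458%

With a nominal annual rate compounded monthly, the periodic rate is the nominal rate divided by 12.
i = 0.0295 / 12 = 0.0024583 = 0.2458%.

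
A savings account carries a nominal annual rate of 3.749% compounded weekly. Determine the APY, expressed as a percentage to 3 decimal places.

EAR = (1 + 0.03749/52)^52 − 1.
= (1 + 0.000721)^52 − 1 = 1.038188 − 1 = 3.819%.

3.819%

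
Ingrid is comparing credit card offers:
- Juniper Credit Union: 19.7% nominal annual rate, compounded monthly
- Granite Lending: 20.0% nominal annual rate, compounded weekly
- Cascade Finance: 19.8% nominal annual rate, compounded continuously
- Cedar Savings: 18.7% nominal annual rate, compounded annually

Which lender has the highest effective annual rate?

Granite Lending

Juniper Credit Union: (1 + 0.197/12)^12 − 1 = 21.580%
Granite Lending: (1 + 0.200/52)^52 − 1 = 22.093%
Cascade Finance: e^0.198 − 1 = 21.896%
Cedar Savings: compounded annually, EAR = 18.700%
The highest effective annual rate is Granite Lending at 22.093%.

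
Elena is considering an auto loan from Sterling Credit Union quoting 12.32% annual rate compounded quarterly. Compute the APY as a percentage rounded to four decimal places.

12.9010%

EAR = (1 + 0.1232/4)^4 − 1.
= (1 + 0.030800)^4 − 1 = 1.129010 − 1 = 12.9010%.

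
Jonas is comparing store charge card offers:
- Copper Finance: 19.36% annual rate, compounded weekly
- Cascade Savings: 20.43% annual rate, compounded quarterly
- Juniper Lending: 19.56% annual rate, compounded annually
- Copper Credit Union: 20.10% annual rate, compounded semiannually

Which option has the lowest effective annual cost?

Copper Finance: (1 + 0.1936/52)^52 − 1 = 21.317%
Cascade Savings: (1 + 0.2043/4)^4 − 1 = 22.049%
Juniper Lending: compounded annually, EAR = 19.560%
Copper Credit Union: (1 + 0.2010/2)^2 − 1 = 21.110%
The lowest effective annual rate is Juniper Lending at 19.560%.

Juniper Lending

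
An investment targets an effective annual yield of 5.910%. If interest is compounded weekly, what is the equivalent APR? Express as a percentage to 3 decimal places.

5.745%

(1 + r/52)^52 − 1 = 0.05910, so 1 + r/52 = 1.05910^(1/52).
r/52 = 0.001105, so r = 0.057451 = 5.745%.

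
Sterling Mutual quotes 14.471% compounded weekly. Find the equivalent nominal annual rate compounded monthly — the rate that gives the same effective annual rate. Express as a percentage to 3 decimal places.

14.538%

EAR = (1 + 0.14471/52)^52 − 1 = 0.155472.
Solve (1 + r/12)^12 = 1.155472: r/12 = 1.155472^(1/12) − 1 = 0.012115, so r = 0.145383 = 14.538%.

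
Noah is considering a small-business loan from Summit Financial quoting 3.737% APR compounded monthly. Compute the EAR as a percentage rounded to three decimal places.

3.802%

EAR = (1 + 0.03737/12)^12 − 1.
= 1.038017 − 1 = 3.802%.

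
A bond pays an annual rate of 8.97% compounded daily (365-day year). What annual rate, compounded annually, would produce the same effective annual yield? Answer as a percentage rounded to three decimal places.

EAR = (1 + 0.0897/365)^365 − 1 = 0.093834.
Compounded annually, the equivalent nominal rate is the EAR itself: 9.383%.

9.383%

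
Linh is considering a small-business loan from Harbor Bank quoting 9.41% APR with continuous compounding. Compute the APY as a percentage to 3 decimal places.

9.867%

With continuous compounding, EAR = e^0.0941 − 1.
e^0.0941 = 1.098670, so EAR = 0.098670 = 9.867%.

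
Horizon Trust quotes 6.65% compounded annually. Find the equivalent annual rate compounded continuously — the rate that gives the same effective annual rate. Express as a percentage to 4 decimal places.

Compounded annually, EAR = nominal = 0.066500.
Equivalent continuous rate: r = ln(1 + 0.066500) = 0.064382 = 6.4382%.

6.4382%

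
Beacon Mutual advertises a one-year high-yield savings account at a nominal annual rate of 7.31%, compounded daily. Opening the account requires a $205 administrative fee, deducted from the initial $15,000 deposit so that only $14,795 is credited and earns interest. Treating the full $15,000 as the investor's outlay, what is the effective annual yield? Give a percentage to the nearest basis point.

Value after one year: 14,795 × (1 + 0.0731/365)^365 = 14,795 × 1.075830 = $15,916.91.
Effective yield on the $15,000 outlay: 15,916.91 / 15,000 − 1 = 0.061127 = 6.11%.

6.11%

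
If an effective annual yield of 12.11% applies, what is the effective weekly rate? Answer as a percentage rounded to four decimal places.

0.2201%

The per-week rate i satisfies (1 + i)^52 = 1 + 0.1211.
i = 1.1211^(1/52) − 1 = 0.0022007 = 0.2201%.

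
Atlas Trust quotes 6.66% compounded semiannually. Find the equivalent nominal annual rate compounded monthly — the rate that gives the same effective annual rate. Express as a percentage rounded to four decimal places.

6.5694%

EAR = (1 + 0.0666/2)^2 − 1 = 0.067709.
Solve (1 + r/12)^12 = 1.067709: r/12 = 1.067709^(1/12) − 1 = 0.005475, so r = 0.065694 = 6.5694%.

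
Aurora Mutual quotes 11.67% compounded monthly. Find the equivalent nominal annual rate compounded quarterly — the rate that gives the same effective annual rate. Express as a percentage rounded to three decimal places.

11.784%

EAR = (1 + 0.1167/12)^12 − 1 = 0.123149.
Solve (1 + r/4)^4 = 1.123149: r/4 = 1.123149^(1/4) − 1 = 0.029460, so r = 0.117839 = 11.784%.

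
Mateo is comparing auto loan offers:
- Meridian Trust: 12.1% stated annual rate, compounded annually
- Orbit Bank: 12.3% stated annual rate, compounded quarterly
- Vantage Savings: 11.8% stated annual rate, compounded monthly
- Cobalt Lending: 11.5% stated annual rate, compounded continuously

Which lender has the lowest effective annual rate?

Meridian Trust: compounded annually, EAR = 12.100%
Orbit Bank: (1 + 0.123/4)^4 − 1 = 12.879%
Vantage Savings: (1 + 0.118/12)^12 − 1 = 12.460%
Cobalt Lending: e^0.115 − 1 = 12.187%
The lowest effective annual rate is Meridian Trust at 12.100%.

Meridian Trust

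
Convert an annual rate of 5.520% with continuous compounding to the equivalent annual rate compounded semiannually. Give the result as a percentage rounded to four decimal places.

5.5969%

EAR under continuous compounding: e^0.05520 − 1 = 0.056752.
Solve (1 + r/2)^2 = 1.056752: r/2 = 1.056752^(1/2) − 1 = 0.027984, so r = 0.055969 = 5.5969%.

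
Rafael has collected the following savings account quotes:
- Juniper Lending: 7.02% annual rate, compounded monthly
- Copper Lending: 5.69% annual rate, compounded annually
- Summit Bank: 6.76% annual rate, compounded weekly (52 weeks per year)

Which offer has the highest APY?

Juniper Lending

Juniper Lending: (1 + 0.0702/12)^12 − 1 = 7.250%
Copper Lending: compounded annually, EAR = 5.690%
Summit Bank: (1 + 0.0676/52)^52 − 1 = 6.989%
The highest effective annual rate is Juniper Lending at 7.250%.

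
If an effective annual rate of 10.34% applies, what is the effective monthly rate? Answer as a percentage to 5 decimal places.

The per-month rate i satisfies (1 + i)^12 = 1 + 0.1034.
i = 1.1034^(1/12) − 1 = 0.0082334 = 0.82334%.

0.82334%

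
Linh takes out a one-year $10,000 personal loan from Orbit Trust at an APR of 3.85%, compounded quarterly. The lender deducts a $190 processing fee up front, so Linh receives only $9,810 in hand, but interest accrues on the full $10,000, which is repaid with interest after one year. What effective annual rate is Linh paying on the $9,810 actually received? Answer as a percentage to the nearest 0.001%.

5.918%

Amount owed after one year: 10,000 × (1 + 0.0385/4)^4 = 10,000 × 1.039059 = $10,390.59.
Effective rate on net proceeds: 10,390.59 / 9,810 − 1 = 0.059184 = 5.918%.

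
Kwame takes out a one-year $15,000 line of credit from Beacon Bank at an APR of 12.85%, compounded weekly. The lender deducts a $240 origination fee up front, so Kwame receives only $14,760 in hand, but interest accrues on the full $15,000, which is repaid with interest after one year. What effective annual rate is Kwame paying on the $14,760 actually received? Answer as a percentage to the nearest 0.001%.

Amount owed after one year: 15,000 × (1 + 0.1285/52)^52 = 15,000 × 1.136941 = $17,054.12.
Effective rate on net proceeds: 17,054.12 / 14,760 − 1 = 0.155428 = 15.543%.

15.543%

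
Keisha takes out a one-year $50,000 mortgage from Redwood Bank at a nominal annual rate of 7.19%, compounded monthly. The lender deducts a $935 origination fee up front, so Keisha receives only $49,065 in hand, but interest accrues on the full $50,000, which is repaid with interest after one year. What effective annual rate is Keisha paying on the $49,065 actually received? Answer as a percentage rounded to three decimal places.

Amount owed after one year: 50,000 × (1 + 0.0719/12)^12 = 50,000 × 1.074317 = $53,715.87.
Effective rate on net proceeds: 53,715.87 / 49,065 − 1 = 0.094790 = 9.479%.

9.479%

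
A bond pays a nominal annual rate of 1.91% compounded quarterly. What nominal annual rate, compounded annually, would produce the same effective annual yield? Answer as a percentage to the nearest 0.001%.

EAR = (1 + 0.0191/4)^4 − 1 = 0.019237.
Compounded annually, the equivalent nominal rate is the EAR itself: 1.924%.

1.924%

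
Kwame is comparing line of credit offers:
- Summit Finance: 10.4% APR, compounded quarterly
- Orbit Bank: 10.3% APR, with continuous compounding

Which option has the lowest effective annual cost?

Summit Finance

Summit Finance: (1 + 0.104/4)^4 − 1 = 10.813%
Orbit Bank: e^0.103 − 1 = 10.849%
The lowest effective annual rate is Summit Finance at 10.813%.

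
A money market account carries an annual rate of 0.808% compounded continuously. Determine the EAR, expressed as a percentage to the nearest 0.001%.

With continuous compounding, EAR = e^0.00808 − 1.
e^0.00808 = 1.008113, so EAR = 0.008113 = 0.811%.

0.811%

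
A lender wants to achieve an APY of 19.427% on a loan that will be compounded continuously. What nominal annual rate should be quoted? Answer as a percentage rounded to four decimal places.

17.7535%

Continuous: nominal r satisfies e^r − 1 = 0.19427.
r = ln(1 + 0.19427) = ln(1.19427) = 0.177535 = 17.7535%.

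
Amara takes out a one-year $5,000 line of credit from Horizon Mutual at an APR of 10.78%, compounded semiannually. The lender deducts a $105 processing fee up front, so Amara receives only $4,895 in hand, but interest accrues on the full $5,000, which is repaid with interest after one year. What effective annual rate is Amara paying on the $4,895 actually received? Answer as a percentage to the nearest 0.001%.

13.453%

Amount owed after one year: 5,000 × (1 + 0.1078/2)^2 = 5,000 × 1.110705 = $5,553.53.
Effective rate on net proceeds: 5,553.53 / 4,895 − 1 = 0.134530 = 13.453%.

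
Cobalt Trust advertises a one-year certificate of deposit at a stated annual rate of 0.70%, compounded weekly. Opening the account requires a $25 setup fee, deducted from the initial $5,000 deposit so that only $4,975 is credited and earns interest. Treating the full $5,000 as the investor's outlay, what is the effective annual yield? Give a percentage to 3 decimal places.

0.199%

Value after one year: 4,975 × (1 + 0.0070/52)^52 = 4,975 × 1.007024 = $5,009.94.
Effective yield on the $5,000 outlay: 5,009.94 / 5,000 − 1 = 0.001989 = 0.199%.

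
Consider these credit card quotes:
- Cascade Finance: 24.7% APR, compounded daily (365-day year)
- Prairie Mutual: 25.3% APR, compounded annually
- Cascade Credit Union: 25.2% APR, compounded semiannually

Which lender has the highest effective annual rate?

Cascade Finance

Cascade Finance: (1 + 0.247/365)^365 − 1 = 28.007%
Prairie Mutual: compounded annually, EAR = 25.300%
Cascade Credit Union: (1 + 0.252/2)^2 − 1 = 26.788%
The highest effective annual rate is Cascade Finance at 28.007%.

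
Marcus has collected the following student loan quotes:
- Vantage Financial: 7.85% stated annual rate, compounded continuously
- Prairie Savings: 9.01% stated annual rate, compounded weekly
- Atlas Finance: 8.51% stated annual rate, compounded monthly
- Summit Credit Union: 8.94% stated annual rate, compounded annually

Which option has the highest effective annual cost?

Vantage Financial: e^0.0785 − 1 = 8.166%
Prairie Savings: (1 + 0.0901/52)^52 − 1 = 9.420%
Atlas Finance: (1 + 0.0851/12)^12 − 1 = 8.850%
Summit Credit Union: compounded annually, EAR = 8.940%
The highest effective annual rate is Prairie Savings at 9.420%.

Prairie Savings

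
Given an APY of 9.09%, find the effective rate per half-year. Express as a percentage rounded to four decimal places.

4.4462%

The per-half-year rate i satisfies (1 + i)^2 = 1 + 0.0909.
i = 1.0909^(1/2) − 1 = 0.0444616 = 4.4462%.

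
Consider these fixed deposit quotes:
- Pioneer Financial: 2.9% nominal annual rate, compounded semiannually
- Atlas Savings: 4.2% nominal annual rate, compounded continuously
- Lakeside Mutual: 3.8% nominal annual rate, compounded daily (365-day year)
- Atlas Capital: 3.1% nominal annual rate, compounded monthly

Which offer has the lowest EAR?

Pioneer Financial: (1 + 0.029/2)^2 − 1 = 2.921%
Atlas Savings: e^0.042 − 1 = 4.289%
Lakeside Mutual: (1 + 0.038/365)^365 − 1 = 3.873%
Atlas Capital: (1 + 0.031/12)^12 − 1 = 3.144%
The lowest effective annual rate is Pioneer Financial at 2.921%.

Pioneer Financial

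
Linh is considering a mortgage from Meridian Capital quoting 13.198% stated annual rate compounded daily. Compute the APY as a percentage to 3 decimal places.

14.106%

EAR = (1 + 0.13198/365)^365 − 1.
= 1.141058 − 1 = 14.106%.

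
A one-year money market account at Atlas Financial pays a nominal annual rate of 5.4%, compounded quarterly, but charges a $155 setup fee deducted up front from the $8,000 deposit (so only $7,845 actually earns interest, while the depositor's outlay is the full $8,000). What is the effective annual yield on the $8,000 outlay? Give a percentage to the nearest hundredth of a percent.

Value after one year: 7,845 × (1 + 0.054/4)^4 = 7,845 × 1.055103 = $8,277.29.
Effective yield on the $8,000 outlay: 8,277.29 / 8,000 − 1 = 0.034661 = 3.47%.

3.47%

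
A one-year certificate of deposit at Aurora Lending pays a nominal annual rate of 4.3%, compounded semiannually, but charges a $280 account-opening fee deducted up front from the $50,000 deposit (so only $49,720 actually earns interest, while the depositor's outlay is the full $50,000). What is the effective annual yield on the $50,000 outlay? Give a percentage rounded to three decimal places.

Value after one year: 49,720 × (1 + 0.043/2)^2 = 49,720 × 1.043462 = $51,880.94.
Effective yield on the $50,000 outlay: 51,880.94 / 50,000 − 1 = 0.037619 = 3.762%.

3.762%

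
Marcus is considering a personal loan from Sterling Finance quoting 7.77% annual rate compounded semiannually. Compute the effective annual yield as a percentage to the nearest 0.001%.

EAR = (1 + 0.0777/2)^2 − 1.
= (1 + 0.038850)^2 − 1 = 1.079209 − 1 = 7.921%.

7.921%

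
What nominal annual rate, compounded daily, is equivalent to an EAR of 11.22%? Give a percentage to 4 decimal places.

(1 + r/365)^365 − 1 = 0.1122, so 1 + r/365 = 1.1122^(1/365).
r/365 = 0.000291, so r = 0.106356 = 10.6356%.

10.6356%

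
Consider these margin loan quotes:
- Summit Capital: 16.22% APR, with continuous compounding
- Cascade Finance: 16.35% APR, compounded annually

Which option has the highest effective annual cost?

Summit Capital

Summit Capital: e^0.1622 − 1 = 17.610%
Cascade Finance: compounded annually, EAR = 16.350%
The highest effective annual rate is Summit Capital at 17.610%.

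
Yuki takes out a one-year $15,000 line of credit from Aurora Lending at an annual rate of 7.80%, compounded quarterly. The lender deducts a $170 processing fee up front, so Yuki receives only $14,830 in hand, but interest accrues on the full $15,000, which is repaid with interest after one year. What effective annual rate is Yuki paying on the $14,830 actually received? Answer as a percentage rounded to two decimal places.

9.27%

Amount owed after one year: 15,000 × (1 + 0.0780/4)^4 = 15,000 × 1.080311 = $16,204.67.
Effective rate on net proceeds: 16,204.67 / 14,830 − 1 = 0.092695 = 9.27%.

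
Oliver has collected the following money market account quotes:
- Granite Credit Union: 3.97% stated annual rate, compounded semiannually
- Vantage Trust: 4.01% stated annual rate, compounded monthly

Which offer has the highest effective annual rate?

Vantage Trust

Granite Credit Union: (1 + 0.0397/2)^2 − 1 = 4.009%
Vantage Trust: (1 + 0.0401/12)^12 − 1 = 4.085%
The highest effective annual rate is Vantage Trust at 4.085%.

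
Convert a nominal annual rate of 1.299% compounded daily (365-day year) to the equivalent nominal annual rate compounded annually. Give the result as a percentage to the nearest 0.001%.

EAR = (1 + 0.01299/365)^365 − 1 = 0.013075.
Compounded annually, the equivalent nominal rate is the EAR itself: 1.307%.

1.307%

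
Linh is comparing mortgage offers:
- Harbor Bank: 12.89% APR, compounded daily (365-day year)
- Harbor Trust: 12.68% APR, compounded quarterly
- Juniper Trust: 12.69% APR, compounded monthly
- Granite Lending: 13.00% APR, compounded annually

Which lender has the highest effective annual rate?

Harbor Bank: (1 + 0.1289/365)^365 − 1 = 13.755%
Harbor Trust: (1 + 0.1268/4)^4 − 1 = 13.296%
Juniper Trust: (1 + 0.1269/12)^12 − 1 = 13.455%
Granite Lending: compounded annually, EAR = 13.000%
The highest effective annual rate is Harbor Bank at 13.755%.

Harbor Bank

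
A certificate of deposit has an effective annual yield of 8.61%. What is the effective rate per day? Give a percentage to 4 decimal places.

The per-day rate i satisfies (1 + i)^365 = 1 + 0.0861.
i = 1.0861^(1/365) − 1 = 0.0002263 = 0.0226%.

0.0226%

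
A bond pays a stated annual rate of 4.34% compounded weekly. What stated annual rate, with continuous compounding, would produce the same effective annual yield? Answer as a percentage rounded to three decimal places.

4.338%

EAR = (1 + 0.0434/52)^52 − 1 = 0.044337.
Equivalent continuous rate: r = ln(1 + 0.044337) = 0.043382 = 4.338%.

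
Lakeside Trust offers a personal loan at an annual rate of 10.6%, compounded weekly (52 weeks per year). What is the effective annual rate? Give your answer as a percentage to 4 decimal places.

EAR = (1 + 0.106/52)^52 − 1.
= (1 + 0.002038)^52 − 1 = 1.111702 − 1 = 11.1702%.

11.1702%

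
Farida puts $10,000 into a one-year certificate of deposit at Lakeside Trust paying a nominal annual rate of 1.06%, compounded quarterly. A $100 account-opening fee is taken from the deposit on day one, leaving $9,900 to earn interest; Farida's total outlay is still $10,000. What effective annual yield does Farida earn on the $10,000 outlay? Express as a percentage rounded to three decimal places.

Value after one year: 9,900 × (1 + 0.0106/4)^4 = 9,900 × 1.010642 = $10,005.36.
Effective yield on the $10,000 outlay: 10,005.36 / 10,000 − 1 = 0.000536 = 0.054%.

0.054%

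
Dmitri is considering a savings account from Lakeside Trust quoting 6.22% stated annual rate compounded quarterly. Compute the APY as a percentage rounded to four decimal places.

EAR = (1 + 0.0622/4)^4 − 1.
= (1 + 0.015550)^4 − 1 = 1.063666 − 1 = 6.3666%.

6.3666%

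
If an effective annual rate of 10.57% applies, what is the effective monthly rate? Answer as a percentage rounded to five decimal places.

The per-month rate i satisfies (1 + i)^12 = 1 + 0.1057.
i = 1.1057^(1/12) − 1 = 0.0084084 = 0.84084%.

0.84084%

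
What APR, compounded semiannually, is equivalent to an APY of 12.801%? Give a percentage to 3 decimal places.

(1 + r/2)^2 − 1 = 0.12801, so 1 + r/2 = 1.12801^(1/2).
r/2 = 0.062078, so r = 0.124156 = 12.416%.

12.416%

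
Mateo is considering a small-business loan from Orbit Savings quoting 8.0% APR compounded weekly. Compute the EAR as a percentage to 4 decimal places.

EAR = (1 + 0.080/52)^52 − 1.
= (1 + 0.001538)^52 − 1 = 1.083220 − 1 = 8.3220%.

8.3220%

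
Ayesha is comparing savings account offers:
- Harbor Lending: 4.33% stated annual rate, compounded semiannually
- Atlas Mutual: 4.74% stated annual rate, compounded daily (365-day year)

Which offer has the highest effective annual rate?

Atlas Mutual

Harbor Lending: (1 + 0.0433/2)^2 − 1 = 4.377%
Atlas Mutual: (1 + 0.0474/365)^365 − 1 = 4.854%
The highest effective annual rate is Atlas Mutual at 4.854%.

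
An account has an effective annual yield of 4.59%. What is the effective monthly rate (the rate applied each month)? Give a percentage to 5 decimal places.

0.37468%

The per-month rate i satisfies (1 + i)^12 = 1 + 0.0459.
i = 1.0459^(1/12) − 1 = 0.0037468 = 0.37468%.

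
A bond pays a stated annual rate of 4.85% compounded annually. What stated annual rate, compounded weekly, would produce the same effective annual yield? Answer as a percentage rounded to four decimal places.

4.7382%

Compounded annually, EAR = nominal = 0.048500.
Solve (1 + r/52)^52 = 1.048500: r/52 = 1.048500^(1/52) − 1 = 0.000911, so r = 0.047382 = 4.7382%.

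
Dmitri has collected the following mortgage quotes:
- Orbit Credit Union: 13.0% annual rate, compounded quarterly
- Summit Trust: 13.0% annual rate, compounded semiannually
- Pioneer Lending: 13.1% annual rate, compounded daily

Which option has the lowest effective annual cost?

Summit Trust

Orbit Credit Union: (1 + 0.130/4)^4 − 1 = 13.648%
Summit Trust: (1 + 0.130/2)^2 − 1 = 13.422%
Pioneer Lending: (1 + 0.131/365)^365 − 1 = 13.994%
The lowest effective annual rate is Summit Trust at 13.422%.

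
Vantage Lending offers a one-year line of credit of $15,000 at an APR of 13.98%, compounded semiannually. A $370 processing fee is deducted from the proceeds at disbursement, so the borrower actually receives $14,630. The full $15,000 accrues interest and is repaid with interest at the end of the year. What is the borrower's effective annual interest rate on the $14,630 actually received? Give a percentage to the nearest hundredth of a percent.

17.36%

Amount owed after one year: 15,000 × (1 + 0.1398/2)^2 = 15,000 × 1.144686 = $17,170.29.
Effective rate on net proceeds: 17,170.29 / 14,630 − 1 = 0.173636 = 17.36%.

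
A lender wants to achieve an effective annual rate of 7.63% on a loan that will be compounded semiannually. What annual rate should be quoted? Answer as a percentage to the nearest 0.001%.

(1 + r/2)^2 − 1 = 0.0763, so 1 + r/2 = 1.0763^(1/2).
r/2 = 0.037449, so r = 0.074898 = 7.490%.

7.490%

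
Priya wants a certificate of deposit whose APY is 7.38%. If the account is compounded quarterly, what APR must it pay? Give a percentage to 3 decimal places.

7.184%

(1 + r/4)^4 − 1 = 0.0738, so 1 + r/4 = 1.0738^(1/4).
r/4 = 0.017960, so r = 0.071841 = 7.184%.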